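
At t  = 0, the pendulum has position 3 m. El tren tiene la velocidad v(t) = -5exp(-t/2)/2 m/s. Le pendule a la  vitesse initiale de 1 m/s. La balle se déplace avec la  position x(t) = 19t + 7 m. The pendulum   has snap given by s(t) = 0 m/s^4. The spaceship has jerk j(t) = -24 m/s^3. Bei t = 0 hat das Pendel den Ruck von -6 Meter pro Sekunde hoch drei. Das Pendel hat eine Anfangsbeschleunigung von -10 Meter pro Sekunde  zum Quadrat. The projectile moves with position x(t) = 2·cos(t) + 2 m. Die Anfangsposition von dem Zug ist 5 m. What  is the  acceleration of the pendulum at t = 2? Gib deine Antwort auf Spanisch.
Partiendo del snap s(t) = 0, tomamos 2 antiderivadas. La antiderivada del snap es la sacudida. Usando j(0) = -6, obtenemos j(t) = -6. Tomando ∫j(t)dt y aplicando a(0) = -10, encontramos a(t) = -6·t - 10. Tenemos la aceleración a(t) = -6·t - 10. Sustituyendo t = 2: a(2) = -22.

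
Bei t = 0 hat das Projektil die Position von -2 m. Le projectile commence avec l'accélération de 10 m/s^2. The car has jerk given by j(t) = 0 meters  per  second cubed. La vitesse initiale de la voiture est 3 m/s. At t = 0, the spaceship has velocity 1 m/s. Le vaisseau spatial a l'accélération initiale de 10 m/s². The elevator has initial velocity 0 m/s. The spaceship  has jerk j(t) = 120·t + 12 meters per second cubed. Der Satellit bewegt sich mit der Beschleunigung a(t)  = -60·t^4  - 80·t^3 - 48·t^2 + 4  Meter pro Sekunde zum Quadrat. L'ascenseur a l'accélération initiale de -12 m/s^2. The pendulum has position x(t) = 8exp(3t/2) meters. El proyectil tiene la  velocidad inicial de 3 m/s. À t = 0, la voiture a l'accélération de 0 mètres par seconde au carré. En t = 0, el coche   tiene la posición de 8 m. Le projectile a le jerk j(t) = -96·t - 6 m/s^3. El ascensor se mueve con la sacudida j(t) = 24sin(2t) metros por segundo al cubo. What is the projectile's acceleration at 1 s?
To find the answer, we compute 1 integral of j(t) = -96·t - 6. The integral of jerk is acceleration. Using a(0) = 10, we get a(t) = -48·t^2 - 6·t + 10. From the given acceleration equation a(t) = -48·t^2 - 6·t + 10, we substitute t = 1 to get a = -44.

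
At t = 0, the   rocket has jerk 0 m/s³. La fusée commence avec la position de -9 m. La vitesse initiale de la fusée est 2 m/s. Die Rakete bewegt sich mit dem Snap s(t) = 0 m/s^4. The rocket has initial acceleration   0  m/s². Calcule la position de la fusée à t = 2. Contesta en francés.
En partant du snap s(t) = 0, nous prenons 4 primitives. L'intégrale du snap est le jerk. En utilisant j(0) = 0, nous obtenons j(t) = 0. La primitive du jerk est l'accélération. En utilisant a(0) = 0, nous obtenons a(t) = 0. La primitive de l'accélération est la vitesse. En utilisant v(0) = 2, nous obtenons v(t) = 2. La primitive de la vitesse, avec x(0) = -9, donne la position: x(t) = 2·t - 9. En utilisant x(t) = 2·t - 9 et en substituant t = 2, nous trouvons x = -5.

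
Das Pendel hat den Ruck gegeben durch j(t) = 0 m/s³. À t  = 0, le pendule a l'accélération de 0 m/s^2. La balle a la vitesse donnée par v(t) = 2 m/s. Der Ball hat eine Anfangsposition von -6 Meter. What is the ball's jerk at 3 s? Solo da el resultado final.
The jerk at t = 3 is j = 0.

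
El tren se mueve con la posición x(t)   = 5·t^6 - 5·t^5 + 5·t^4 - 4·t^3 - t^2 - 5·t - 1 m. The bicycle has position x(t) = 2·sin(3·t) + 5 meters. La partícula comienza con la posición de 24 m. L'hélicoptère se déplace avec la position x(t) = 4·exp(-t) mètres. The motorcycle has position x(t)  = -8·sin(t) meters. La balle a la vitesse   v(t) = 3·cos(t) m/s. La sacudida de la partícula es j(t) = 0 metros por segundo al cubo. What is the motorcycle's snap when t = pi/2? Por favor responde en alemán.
Um dies zu lösen, müssen wir 4 Ableitungen unserer Gleichung für die Position x(t) = -8·sin(t) nehmen. Die Ableitung von der Position ergibt die Geschwindigkeit: v(t) = -8·cos(t). Die Ableitung von der Geschwindigkeit ergibt die Beschleunigung: a(t) = 8·sin(t). Mit d/dt von a(t) finden wir j(t) = 8·cos(t). Mit d/dt von j(t) finden wir s(t) = -8·sin(t). Mit s(t) = -8·sin(t) und Einsetzen von t = pi/2, finden wir s = -8.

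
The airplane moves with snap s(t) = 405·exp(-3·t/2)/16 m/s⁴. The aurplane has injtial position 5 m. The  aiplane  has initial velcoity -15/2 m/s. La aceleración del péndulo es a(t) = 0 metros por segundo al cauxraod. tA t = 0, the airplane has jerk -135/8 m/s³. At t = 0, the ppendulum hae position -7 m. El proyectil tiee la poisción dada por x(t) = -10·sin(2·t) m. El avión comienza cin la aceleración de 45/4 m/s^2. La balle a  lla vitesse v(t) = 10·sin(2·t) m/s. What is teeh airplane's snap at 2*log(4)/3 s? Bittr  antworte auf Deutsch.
Mit s(t) = 405·exp(-3·t/2)/16 und Einsetzen von t = 2*log(4)/3, finden wir s = 405/64.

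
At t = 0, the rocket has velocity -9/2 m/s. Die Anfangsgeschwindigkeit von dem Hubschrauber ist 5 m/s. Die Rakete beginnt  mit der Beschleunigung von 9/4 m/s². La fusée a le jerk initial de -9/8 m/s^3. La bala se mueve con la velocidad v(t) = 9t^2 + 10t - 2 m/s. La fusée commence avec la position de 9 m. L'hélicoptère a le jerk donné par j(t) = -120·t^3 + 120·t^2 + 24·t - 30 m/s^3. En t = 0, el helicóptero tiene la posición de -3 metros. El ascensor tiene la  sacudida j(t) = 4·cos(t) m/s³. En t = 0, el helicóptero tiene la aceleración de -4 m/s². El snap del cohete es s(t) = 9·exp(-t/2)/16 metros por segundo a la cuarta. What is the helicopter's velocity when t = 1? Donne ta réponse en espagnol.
Debemos encontrar la antiderivada de nuestra ecuación de la sacudida j(t) = -120·t^3 + 120·t^2 + 24·t - 30 2 veces. Integrando la sacudida y usando la condición inicial a(0) = -4, obtenemos a(t) = -30·t^4 + 40·t^3 + 12·t^2 - 30·t - 4. Integrando la aceleración y usando la condición inicial v(0) = 5, obtenemos v(t) = -6·t^5 + 10·t^4 + 4·t^3 - 15·t^2 - 4·t + 5. Tenemos la velocidad v(t) = -6·t^5 + 10·t^4 + 4·t^3 - 15·t^2 - 4·t + 5. Sustituyendo t = 1: v(1) = -6.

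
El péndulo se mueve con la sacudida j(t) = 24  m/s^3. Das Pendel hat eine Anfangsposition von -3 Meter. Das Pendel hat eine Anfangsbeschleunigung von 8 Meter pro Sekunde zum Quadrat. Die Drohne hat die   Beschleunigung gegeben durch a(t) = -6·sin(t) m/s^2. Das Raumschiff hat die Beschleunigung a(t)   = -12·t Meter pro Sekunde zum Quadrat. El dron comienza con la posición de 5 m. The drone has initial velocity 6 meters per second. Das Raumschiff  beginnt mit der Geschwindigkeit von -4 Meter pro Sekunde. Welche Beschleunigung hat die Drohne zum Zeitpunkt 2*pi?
Aus der Gleichung für die Beschleunigung a(t) = -6·sin(t), setzen wir t = 2*pi ein und erhalten a = 0.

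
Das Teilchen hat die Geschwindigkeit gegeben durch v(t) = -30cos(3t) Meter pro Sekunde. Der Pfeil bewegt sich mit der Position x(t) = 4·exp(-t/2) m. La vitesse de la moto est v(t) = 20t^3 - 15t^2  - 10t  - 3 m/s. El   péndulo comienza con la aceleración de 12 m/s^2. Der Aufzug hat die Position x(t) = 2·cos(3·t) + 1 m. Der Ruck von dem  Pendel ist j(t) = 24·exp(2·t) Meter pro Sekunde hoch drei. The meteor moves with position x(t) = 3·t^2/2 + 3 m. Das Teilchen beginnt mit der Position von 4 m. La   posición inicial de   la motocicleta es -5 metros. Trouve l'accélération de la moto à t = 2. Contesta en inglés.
We must differentiate our velocity equation v(t) = 20·t^3 - 15·t^2 - 10·t - 3 1 time. Differentiating velocity, we get acceleration: a(t) = 60·t^2 - 30·t - 10. We have acceleration a(t) = 60·t^2 - 30·t - 10. Substituting t = 2: a(2) = 170.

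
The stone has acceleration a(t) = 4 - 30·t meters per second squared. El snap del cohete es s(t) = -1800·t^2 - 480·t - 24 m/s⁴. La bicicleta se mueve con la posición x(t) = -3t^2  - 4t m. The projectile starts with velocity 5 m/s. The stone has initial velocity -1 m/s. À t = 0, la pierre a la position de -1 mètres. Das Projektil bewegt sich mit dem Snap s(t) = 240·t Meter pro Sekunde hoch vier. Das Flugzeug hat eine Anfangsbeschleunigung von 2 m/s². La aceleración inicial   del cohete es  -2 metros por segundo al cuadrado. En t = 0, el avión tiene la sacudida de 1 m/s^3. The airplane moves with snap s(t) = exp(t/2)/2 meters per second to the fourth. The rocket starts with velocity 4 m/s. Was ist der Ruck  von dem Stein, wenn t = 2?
Ausgehend von der Beschleunigung a(t) = 4 - 30·t, nehmen wir 1 Ableitung. Die Ableitung von der Beschleunigung ergibt den Ruck: j(t) = -30. Mit j(t) = -30 und Einsetzen von t = 2, finden wir j = -30.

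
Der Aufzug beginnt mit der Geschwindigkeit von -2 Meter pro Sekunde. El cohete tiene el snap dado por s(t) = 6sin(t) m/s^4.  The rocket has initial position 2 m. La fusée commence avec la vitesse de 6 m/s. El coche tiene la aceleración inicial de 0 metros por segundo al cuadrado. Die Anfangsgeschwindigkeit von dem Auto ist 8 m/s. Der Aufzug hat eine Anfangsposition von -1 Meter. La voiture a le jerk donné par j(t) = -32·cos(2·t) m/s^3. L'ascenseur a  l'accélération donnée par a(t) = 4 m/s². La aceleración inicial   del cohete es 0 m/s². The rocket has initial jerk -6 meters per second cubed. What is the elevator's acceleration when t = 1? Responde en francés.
De l'équation de l'accélération a(t) = 4, nous substituons t = 1 pour obtenir a = 4.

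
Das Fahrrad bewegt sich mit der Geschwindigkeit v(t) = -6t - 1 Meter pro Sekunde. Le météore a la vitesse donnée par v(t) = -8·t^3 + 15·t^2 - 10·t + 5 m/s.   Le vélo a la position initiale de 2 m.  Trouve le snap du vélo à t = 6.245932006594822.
En partant de la vitesse v(t) = -6·t - 1, nous prenons 3 dérivées. En prenant d/dt de v(t), nous trouvons a(t) = -6. En dérivant l'accélération, nous obtenons le jerk: j(t) = 0. En prenant d/dt de j(t), nous trouvons s(t) = 0. Nous avons le snap s(t) = 0. En substituant t = 6.245932006594822: s(6.245932006594822) = 0.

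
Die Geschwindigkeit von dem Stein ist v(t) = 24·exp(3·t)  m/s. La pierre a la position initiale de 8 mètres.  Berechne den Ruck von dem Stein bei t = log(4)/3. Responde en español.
Debemos derivar nuestra ecuación de la velocidad v(t) = 24·exp(3·t) 2 veces. Derivando la velocidad, obtenemos la aceleración: a(t) = 72·exp(3·t). Derivando la aceleración, obtenemos la sacudida: j(t) = 216·exp(3·t). De la ecuación de la sacudida j(t) = 216·exp(3·t), sustituimos t = log(4)/3 para obtener j = 864.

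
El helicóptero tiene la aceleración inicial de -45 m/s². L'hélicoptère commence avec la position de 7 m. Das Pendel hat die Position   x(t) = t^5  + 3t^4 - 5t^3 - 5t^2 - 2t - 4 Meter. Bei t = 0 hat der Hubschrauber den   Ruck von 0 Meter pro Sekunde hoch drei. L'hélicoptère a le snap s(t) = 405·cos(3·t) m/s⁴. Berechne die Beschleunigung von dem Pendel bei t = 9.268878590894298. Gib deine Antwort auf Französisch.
En partant de la position x(t) = t^5 + 3·t^4 - 5·t^3 - 5·t^2 - 2·t - 4, nous prenons 2 dérivées. En dérivant la position, nous obtenons la vitesse: v(t) = 5·t^4 + 12·t^3 - 15·t^2 - 10·t - 2. La dérivée de la vitesse donne l'accélération: a(t) = 20·t^3 + 36·t^2 - 30·t - 10. Nous avons l'accélération a(t) = 20·t^3 + 36·t^2 - 30·t - 10. En substituant t = 9.268878590894298: a(9.268878590894298) = 18730.9480174852.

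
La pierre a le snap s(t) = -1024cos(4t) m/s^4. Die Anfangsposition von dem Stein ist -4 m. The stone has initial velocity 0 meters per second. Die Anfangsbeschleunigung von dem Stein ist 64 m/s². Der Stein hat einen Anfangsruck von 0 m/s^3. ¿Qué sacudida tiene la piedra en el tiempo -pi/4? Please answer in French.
Nous devons intégrer notre équation du snap s(t) = -1024·cos(4·t) 1 fois. En intégrant le snap et en utilisant la condition initiale j(0) = 0, nous obtenons j(t) = -256·sin(4·t). En utilisant j(t) = -256·sin(4·t) et en substituant t = -pi/4, nous trouvons j = 0.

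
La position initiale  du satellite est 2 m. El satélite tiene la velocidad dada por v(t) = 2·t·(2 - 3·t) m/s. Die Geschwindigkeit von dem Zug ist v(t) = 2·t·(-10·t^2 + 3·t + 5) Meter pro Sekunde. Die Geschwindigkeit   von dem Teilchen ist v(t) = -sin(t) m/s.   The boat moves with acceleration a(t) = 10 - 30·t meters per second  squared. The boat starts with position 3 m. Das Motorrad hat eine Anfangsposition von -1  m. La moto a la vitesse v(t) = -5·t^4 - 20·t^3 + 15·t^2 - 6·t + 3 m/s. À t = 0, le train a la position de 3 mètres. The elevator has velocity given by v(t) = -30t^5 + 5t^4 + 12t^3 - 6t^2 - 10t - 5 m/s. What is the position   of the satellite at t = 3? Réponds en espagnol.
Debemos encontrar la antiderivada de nuestra ecuación de la velocidad v(t) = 2·t·(2 - 3·t) 1 vez. Integrando la velocidad y usando la condición inicial x(0) = 2, obtenemos x(t) = -2·t^3 + 2·t^2 + 2. Usando x(t) = -2·t^3 + 2·t^2 + 2 y sustituyendo t = 3, encontramos x = -34.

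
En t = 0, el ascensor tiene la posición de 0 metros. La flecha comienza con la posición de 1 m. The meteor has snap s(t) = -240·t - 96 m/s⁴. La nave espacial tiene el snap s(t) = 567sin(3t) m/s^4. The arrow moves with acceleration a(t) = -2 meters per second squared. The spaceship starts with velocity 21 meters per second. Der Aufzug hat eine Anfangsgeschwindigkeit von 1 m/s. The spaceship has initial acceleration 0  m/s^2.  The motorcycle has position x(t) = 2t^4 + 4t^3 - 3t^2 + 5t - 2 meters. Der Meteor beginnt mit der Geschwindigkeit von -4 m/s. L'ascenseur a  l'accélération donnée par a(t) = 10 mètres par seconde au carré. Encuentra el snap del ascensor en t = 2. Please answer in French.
Pour résoudre ceci, nous devons prendre 2 dérivées de notre équation de l'accélération a(t) = 10. En prenant d/dt de a(t), nous trouvons j(t) = 0. En dérivant le jerk, nous obtenons le snap: s(t) = 0. En utilisant s(t) = 0 et en substituant t = 2, nous trouvons s = 0.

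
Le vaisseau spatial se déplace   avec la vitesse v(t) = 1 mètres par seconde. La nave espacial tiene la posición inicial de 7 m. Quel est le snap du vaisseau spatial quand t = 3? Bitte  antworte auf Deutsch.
Wir müssen unsere Gleichung für die Geschwindigkeit v(t) = 1 3-mal ableiten. Durch Ableiten von der Geschwindigkeit erhalten wir die Beschleunigung: a(t) = 0. Die Ableitung von der Beschleunigung ergibt den Ruck: j(t) = 0. Die Ableitung von dem Ruck ergibt den Snap: s(t) = 0. Mit s(t) = 0 und Einsetzen von t = 3, finden wir s = 0.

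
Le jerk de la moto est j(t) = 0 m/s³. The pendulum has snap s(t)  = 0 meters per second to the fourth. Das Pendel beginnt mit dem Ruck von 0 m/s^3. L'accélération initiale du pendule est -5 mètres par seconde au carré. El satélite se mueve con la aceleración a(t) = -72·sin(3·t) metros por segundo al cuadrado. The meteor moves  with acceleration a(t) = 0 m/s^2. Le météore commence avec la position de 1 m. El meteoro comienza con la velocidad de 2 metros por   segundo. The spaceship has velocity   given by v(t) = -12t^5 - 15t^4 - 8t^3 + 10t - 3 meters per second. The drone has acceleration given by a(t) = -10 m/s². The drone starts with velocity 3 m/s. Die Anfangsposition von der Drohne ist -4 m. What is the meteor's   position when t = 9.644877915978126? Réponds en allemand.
Wir müssen die Stammfunktion unserer Gleichung für die Beschleunigung a(t) = 0 2-mal finden. Mit ∫a(t)dt und Anwendung von v(0) = 2, finden wir v(t) = 2. Durch Integration von der Geschwindigkeit und Verwendung der Anfangsbedingung x(0) = 1, erhalten wir x(t) = 2·t + 1. Mit x(t) = 2·t + 1 und Einsetzen von t = 9.644877915978126, finden wir x = 20.2897558319563.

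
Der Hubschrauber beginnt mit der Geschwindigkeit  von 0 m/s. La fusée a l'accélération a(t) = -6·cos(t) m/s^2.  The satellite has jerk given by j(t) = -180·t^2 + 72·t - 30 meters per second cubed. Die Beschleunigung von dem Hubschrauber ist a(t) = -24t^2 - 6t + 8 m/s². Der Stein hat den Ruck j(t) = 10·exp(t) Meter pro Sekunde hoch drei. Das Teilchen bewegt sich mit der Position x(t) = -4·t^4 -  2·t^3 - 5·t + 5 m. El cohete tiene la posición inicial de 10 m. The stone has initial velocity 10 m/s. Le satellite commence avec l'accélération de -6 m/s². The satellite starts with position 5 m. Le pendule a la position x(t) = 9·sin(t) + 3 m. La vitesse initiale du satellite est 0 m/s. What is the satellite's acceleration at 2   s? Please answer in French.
Nous devons trouver l'intégrale de notre équation du jerk j(t) = -180·t^2 + 72·t - 30 1 fois. En intégrant le jerk et en utilisant la condition initiale a(0) = -6, nous obtenons a(t) = -60·t^3 + 36·t^2 - 30·t - 6. En utilisant a(t) = -60·t^3 + 36·t^2 - 30·t - 6 et en substituant t = 2, nous trouvons a = -402.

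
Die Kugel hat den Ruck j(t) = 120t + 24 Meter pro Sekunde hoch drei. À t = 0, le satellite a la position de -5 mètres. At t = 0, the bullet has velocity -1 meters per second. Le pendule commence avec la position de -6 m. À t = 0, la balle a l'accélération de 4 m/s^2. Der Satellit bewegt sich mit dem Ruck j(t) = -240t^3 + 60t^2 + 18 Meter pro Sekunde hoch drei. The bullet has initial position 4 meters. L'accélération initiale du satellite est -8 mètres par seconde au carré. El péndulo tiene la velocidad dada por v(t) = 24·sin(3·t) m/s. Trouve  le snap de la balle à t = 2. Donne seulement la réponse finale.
La réponse est 120.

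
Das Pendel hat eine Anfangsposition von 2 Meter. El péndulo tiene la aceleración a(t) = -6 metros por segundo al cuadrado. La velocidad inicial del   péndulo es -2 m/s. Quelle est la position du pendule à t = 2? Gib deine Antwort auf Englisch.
Starting from acceleration a(t) = -6, we take 2 antiderivatives. Taking ∫a(t)dt and applying v(0) = -2, we find v(t) = -6·t - 2. Integrating velocity and using the initial condition x(0) = 2, we get x(t) = -3·t^2 - 2·t + 2. We have position x(t) = -3·t^2 - 2·t + 2. Substituting t = 2: x(2) = -14.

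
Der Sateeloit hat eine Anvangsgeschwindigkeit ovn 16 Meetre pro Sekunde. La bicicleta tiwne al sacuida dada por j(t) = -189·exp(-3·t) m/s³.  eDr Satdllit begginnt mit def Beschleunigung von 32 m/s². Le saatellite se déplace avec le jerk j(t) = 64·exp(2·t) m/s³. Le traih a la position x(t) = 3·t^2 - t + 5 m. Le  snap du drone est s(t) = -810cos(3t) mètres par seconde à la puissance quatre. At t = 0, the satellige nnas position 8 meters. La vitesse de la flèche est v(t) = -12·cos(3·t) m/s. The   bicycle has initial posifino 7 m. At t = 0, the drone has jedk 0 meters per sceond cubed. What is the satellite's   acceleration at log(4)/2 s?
To solve this, we need to take 1 antiderivative of our jerk equation j(t) = 64·exp(2·t). Finding the antiderivative of j(t) and using a(0) = 32: a(t) = 32·exp(2·t). Using a(t) = 32·exp(2·t) and substituting t = log(4)/2, we find a = 128.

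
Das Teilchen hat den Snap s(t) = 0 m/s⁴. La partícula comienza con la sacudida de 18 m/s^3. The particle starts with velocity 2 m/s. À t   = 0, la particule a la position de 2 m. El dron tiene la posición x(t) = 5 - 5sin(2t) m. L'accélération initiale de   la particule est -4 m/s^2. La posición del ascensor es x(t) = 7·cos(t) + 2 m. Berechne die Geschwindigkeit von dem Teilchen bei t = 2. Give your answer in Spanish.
Para resolver esto, necesitamos tomar 3 antiderivadas de nuestra ecuación del snap s(t) = 0. La antiderivada del snap, con j(0) = 18, da la sacudida: j(t) = 18. La integral de la sacudida, con a(0) = -4, da la aceleración: a(t) = 18·t - 4. Integrando la aceleración y usando la condición inicial v(0) = 2, obtenemos v(t) = 9·t^2 - 4·t + 2. De la ecuación de la velocidad v(t) = 9·t^2 - 4·t + 2, sustituimos t = 2 para obtener v = 30.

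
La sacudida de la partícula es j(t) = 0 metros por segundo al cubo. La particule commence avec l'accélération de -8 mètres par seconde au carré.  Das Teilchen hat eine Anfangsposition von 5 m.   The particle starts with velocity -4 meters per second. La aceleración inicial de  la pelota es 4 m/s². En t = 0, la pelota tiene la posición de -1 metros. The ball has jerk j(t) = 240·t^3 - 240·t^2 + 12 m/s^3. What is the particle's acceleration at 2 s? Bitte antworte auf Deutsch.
Um dies zu lösen, müssen wir 1 Stammfunktion unserer Gleichung für den Ruck j(t) = 0 finden. Mit ∫j(t)dt und Anwendung von a(0) = -8, finden wir a(t) = -8. Mit a(t) = -8 und Einsetzen von t = 2, finden wir a = -8.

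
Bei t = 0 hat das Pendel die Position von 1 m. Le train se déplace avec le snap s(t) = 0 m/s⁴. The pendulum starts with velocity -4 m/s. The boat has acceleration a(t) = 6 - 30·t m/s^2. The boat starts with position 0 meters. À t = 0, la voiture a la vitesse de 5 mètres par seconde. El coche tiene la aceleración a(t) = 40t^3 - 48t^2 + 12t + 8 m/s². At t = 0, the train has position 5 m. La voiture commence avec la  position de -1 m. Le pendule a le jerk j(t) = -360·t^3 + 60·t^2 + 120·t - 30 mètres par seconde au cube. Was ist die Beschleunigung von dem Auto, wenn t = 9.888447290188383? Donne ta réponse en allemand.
Wir haben die Beschleunigung a(t) = 40·t^3 - 48·t^2 + 12·t + 8. Durch Einsetzen von t = 9.888447290188383: a(9.888447290188383) = 34109.3994207940.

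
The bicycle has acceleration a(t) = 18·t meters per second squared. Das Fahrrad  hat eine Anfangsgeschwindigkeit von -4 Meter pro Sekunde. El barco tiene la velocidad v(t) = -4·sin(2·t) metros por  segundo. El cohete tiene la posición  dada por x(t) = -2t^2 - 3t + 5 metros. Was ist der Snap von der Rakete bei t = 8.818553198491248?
Wir müssen unsere Gleichung für die Position x(t) = -2·t^2 - 3·t + 5 4-mal ableiten. Mit d/dt von x(t) finden wir v(t) = -4·t - 3. Die Ableitung von der Geschwindigkeit ergibt die Beschleunigung: a(t) = -4. Durch Ableiten von der Beschleunigung erhalten wir den Ruck: j(t) = 0. Die Ableitung von dem Ruck ergibt den Snap: s(t) = 0. Aus der Gleichung für den Snap s(t) = 0, setzen wir t = 8.818553198491248 ein und erhalten s = 0.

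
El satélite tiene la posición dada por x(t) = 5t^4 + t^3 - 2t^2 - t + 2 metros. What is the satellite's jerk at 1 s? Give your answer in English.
To solve this, we need to take 3 derivatives of our position equation x(t) = 5·t^4 + t^3 - 2·t^2 - t + 2. Differentiating position, we get velocity: v(t) = 20·t^3 + 3·t^2 - 4·t - 1. Differentiating velocity, we get acceleration: a(t) = 60·t^2 + 6·t - 4. The derivative of acceleration gives jerk: j(t) = 120·t + 6. Using j(t) = 120·t + 6 and substituting t = 1, we find j = 126.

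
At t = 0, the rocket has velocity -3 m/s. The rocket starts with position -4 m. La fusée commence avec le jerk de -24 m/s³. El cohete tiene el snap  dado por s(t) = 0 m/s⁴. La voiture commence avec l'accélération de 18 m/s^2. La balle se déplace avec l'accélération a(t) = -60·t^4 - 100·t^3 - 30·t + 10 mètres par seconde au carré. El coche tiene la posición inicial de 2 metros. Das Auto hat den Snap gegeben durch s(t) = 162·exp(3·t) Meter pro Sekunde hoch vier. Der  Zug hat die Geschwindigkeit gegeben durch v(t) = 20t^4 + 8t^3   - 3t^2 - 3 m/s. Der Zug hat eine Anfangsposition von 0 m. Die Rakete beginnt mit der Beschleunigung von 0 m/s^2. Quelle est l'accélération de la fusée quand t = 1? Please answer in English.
Starting from snap s(t) = 0, we take 2 integrals. Integrating snap and using the initial condition j(0) = -24, we get j(t) = -24. Taking ∫j(t)dt and applying a(0) = 0, we find a(t) = -24·t. Using a(t) = -24·t and substituting t = 1, we find a = -24.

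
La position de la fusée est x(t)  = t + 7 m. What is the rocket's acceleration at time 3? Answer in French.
Pour résoudre ceci, nous devons prendre 2 dérivées de notre équation de la position x(t) = t + 7. La dérivée de la position donne la vitesse: v(t) = 1. En dérivant la vitesse, nous obtenons l'accélération: a(t) = 0. Nous avons l'accélération a(t) = 0. En substituant t = 3: a(3) = 0.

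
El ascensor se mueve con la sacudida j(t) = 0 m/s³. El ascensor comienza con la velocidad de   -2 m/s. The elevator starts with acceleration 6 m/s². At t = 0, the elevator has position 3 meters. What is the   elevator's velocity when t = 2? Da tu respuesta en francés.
Nous devons trouver l'intégrale de notre équation du jerk j(t) = 0 2 fois. En intégrant le jerk et en utilisant la condition initiale a(0) = 6, nous obtenons a(t) = 6. La primitive de l'accélération est la vitesse. En utilisant v(0) = -2, nous obtenons v(t) = 6·t - 2. De l'équation de la vitesse v(t) = 6·t - 2, nous substituons t = 2 pour obtenir v = 10.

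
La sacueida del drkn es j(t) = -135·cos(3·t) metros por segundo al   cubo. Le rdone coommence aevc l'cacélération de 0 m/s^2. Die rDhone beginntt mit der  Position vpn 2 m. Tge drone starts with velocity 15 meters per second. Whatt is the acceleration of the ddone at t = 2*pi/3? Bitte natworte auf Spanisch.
Para resolver esto, necesitamos tomar 1 antiderivada de nuestra ecuación de la sacudida j(t) = -135·cos(3·t). La integral de la sacudida es la aceleración. Usando a(0) = 0, obtenemos a(t) = -45·sin(3·t). De la ecuación de la aceleración a(t) = -45·sin(3·t), sustituimos t = 2*pi/3 para obtener a = 0.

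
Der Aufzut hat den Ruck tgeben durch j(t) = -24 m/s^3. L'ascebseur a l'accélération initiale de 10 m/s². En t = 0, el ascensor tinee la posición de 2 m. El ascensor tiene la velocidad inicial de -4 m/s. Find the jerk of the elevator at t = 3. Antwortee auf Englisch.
Using j(t) = -24 and substituting t = 3, we find j = -24.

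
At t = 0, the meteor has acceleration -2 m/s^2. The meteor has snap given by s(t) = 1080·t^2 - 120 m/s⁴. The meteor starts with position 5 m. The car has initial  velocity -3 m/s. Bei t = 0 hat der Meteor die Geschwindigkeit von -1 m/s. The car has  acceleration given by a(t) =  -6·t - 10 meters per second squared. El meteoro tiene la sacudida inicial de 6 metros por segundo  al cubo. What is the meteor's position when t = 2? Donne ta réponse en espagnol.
Partiendo del snap s(t) = 1080·t^2 - 120, tomamos 4 integrales. Integrando el snap y usando la condición inicial j(0) = 6, obtenemos j(t) = 360·t^3 - 120·t + 6. La integral de la sacudida es la aceleración. Usando a(0) = -2, obtenemos a(t) = 90·t^4 - 60·t^2 + 6·t - 2. Integrando la aceleración y usando la condición inicial v(0) = -1, obtenemos v(t) = 18·t^5 - 20·t^3 + 3·t^2 - 2·t - 1. La integral de la velocidad, con x(0) = 5, da la posición: x(t) = 3·t^6 - 5·t^4 + t^3 - t^2 - t + 5. Tenemos la posición x(t) = 3·t^6 - 5·t^4 + t^3 - t^2 - t + 5. Sustituyendo t = 2: x(2) = 119.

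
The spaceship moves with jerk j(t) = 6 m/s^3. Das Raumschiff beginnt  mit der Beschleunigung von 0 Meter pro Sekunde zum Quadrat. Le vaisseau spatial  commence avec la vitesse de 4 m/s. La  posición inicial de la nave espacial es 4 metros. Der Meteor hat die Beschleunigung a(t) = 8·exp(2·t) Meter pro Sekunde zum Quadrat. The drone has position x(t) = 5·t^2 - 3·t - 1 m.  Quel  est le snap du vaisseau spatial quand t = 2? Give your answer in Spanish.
Partiendo de la sacudida j(t) = 6, tomamos 1 derivada. Tomando d/dt de j(t), encontramos s(t) = 0. Usando s(t) = 0 y sustituyendo t = 2, encontramos s = 0.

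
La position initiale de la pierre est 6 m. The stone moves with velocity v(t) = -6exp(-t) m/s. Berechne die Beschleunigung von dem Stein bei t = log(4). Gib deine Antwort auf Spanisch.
Para resolver esto, necesitamos tomar 1 derivada de nuestra ecuación de la velocidad v(t) = -6·exp(-t). Tomando d/dt de v(t), encontramos a(t) = 6·exp(-t). Tenemos la aceleración a(t) = 6·exp(-t). Sustituyendo t = log(4): a(log(4)) = 3/2.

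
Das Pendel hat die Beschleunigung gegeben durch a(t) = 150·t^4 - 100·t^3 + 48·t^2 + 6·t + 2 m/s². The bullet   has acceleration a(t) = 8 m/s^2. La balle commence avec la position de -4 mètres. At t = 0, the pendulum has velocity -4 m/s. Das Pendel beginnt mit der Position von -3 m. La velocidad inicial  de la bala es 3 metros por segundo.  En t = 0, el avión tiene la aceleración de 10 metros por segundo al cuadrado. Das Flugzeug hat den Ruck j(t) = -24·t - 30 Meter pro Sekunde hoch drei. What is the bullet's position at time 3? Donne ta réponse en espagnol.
Para resolver esto, necesitamos tomar 2 antiderivadas de nuestra ecuación de la aceleración a(t) = 8. Tomando ∫a(t)dt y aplicando v(0) = 3, encontramos v(t) = 8·t + 3. Tomando ∫v(t)dt y aplicando x(0) = -4, encontramos x(t) = 4·t^2 + 3·t - 4. Usando x(t) = 4·t^2 + 3·t - 4 y sustituyendo t = 3, encontramos x = 41.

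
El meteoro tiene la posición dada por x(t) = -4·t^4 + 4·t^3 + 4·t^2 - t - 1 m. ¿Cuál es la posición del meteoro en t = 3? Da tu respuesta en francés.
En utilisant x(t) = -4·t^4 + 4·t^3 + 4·t^2 - t - 1 et en substituant t = 3, nous trouvons x = -184.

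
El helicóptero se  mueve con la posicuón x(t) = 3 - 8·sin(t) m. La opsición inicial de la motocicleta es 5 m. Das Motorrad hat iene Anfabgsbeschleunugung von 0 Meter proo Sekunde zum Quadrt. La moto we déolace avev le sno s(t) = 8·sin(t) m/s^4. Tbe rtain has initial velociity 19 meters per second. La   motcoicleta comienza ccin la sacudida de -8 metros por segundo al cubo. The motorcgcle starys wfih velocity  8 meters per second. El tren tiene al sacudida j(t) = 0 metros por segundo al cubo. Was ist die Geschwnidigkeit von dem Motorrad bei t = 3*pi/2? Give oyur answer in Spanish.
Necesitamos integrar nuestra ecuación del snap s(t) = 8·sin(t) 3 veces. La integral del snap, con j(0) = -8, da la sacudida: j(t) = -8·cos(t). La integral de la sacudida es la aceleración. Usando a(0) = 0, obtenemos a(t) = -8·sin(t). Tomando ∫a(t)dt y aplicando v(0) = 8, encontramos v(t) = 8·cos(t). De la ecuación de la velocidad v(t) = 8·cos(t), sustituimos t = 3*pi/2 para obtener v = 0.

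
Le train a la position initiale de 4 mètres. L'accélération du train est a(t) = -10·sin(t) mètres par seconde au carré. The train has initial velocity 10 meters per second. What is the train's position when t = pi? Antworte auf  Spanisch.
Partiendo de la aceleración a(t) = -10·sin(t), tomamos 2 antiderivadas. Tomando ∫a(t)dt y aplicando v(0) = 10, encontramos v(t) = 10·cos(t). Integrando la velocidad y usando la condición inicial x(0) = 4, obtenemos x(t) = 10·sin(t) + 4. Usando x(t) = 10·sin(t) + 4 y sustituyendo t = pi, encontramos x = 4.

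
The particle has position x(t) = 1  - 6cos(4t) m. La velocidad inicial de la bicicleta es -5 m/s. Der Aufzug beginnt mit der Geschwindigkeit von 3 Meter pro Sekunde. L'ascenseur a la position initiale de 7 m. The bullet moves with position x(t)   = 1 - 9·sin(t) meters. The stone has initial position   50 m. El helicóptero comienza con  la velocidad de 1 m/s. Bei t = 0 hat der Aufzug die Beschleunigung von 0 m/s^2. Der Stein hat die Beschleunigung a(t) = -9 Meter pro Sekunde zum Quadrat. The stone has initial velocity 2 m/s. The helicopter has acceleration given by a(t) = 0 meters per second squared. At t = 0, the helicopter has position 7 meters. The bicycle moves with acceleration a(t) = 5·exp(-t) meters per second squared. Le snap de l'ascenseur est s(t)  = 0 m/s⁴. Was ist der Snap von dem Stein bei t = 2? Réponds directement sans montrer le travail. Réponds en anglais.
At t = 2, s = 0.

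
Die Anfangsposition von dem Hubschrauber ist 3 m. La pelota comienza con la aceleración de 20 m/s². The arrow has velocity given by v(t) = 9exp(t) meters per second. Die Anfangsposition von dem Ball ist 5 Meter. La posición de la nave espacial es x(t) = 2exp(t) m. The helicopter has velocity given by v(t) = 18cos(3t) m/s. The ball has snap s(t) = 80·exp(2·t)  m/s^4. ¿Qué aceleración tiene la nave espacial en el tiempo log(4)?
Partiendo de la posición x(t) = 2·exp(t), tomamos 2 derivadas. Tomando d/dt de x(t), encontramos v(t) = 2·exp(t). Tomando d/dt de v(t), encontramos a(t) = 2·exp(t). Tenemos la aceleración a(t) = 2·exp(t). Sustituyendo t = log(4): a(log(4)) = 8.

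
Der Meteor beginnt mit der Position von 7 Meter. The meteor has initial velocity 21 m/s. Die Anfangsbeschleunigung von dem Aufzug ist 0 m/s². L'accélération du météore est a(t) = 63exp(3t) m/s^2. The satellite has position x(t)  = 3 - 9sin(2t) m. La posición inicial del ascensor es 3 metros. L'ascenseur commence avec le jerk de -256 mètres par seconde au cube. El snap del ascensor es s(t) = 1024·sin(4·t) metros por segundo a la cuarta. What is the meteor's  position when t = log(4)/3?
We need to integrate our acceleration equation a(t) = 63·exp(3·t) 2 times. Finding the antiderivative of a(t) and using v(0) = 21: v(t) = 21·exp(3·t). Taking ∫v(t)dt and applying x(0) = 7, we find x(t) = 7·exp(3·t). Using x(t) = 7·exp(3·t) and substituting t = log(4)/3, we find x = 28.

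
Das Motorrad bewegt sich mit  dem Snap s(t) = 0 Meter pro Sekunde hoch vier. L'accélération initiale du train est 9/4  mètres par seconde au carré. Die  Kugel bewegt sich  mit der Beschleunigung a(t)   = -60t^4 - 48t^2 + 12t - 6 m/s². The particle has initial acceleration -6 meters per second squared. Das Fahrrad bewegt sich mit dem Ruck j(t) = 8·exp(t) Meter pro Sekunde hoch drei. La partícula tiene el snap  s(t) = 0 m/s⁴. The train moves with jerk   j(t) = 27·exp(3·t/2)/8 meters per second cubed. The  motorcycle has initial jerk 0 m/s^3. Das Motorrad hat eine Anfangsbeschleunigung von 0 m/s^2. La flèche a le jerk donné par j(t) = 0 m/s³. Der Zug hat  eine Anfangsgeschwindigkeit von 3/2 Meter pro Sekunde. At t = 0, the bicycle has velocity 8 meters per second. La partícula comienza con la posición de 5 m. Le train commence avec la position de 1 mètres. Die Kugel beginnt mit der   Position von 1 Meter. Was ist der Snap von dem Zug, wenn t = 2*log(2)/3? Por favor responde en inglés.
To solve this, we need to take 1 derivative of our jerk equation j(t) = 27·exp(3·t/2)/8. The derivative of jerk gives snap: s(t) = 81·exp(3·t/2)/16. We have snap s(t) = 81·exp(3·t/2)/16. Substituting t = 2*log(2)/3: s(2*log(2)/3) = 81/8.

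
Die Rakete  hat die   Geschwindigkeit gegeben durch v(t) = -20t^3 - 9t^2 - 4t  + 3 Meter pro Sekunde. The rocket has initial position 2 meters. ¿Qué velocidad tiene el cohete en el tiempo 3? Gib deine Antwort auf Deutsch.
Aus der Gleichung für die Geschwindigkeit v(t) = -20·t^3 - 9·t^2 - 4·t + 3, setzen wir t = 3 ein und erhalten v = -630.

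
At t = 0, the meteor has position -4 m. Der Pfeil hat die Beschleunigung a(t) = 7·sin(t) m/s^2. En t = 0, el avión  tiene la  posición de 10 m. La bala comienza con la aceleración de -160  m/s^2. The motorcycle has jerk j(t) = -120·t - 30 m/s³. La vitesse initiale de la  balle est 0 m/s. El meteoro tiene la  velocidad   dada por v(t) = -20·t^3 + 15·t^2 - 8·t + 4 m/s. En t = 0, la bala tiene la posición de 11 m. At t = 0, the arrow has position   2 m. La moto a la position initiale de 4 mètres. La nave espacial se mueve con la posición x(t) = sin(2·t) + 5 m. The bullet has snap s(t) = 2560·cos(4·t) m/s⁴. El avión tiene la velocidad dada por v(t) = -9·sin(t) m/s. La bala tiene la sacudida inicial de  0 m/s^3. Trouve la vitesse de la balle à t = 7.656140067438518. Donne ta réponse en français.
Nous devons trouver l'intégrale de notre équation du snap s(t) = 2560·cos(4·t) 3 fois. En intégrant le snap et en utilisant la condition initiale j(0) = 0, nous obtenons j(t) = 640·sin(4·t). En prenant ∫j(t)dt et en appliquant a(0) = -160, nous trouvons a(t) = -160·cos(4·t). La primitive de l'accélération est la vitesse. En utilisant v(0) = 0, nous obtenons v(t) = -40·sin(4·t). Nous avons la vitesse v(t) = -40·sin(4·t). En substituant t = 7.656140067438518: v(7.656140067438518) = 28.4525699656629.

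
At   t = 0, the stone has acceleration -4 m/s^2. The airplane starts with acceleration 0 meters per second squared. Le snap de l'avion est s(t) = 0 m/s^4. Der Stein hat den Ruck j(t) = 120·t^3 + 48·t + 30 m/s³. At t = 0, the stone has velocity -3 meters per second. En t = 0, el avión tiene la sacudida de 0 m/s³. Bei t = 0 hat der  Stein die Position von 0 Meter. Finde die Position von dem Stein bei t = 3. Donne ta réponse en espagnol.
Debemos encontrar la integral de nuestra ecuación de la sacudida j(t) = 120·t^3 + 48·t + 30 3 veces. La antiderivada de la sacudida es la aceleración. Usando a(0) = -4, obtenemos a(t) = 30·t^4 + 24·t^2 + 30·t - 4. La integral de la aceleración, con v(0) = -3, da la velocidad: v(t) = 6·t^5 + 8·t^3 + 15·t^2 - 4·t - 3. Tomando ∫v(t)dt y aplicando x(0) = 0, encontramos x(t) = t^6 + 2·t^4 + 5·t^3 - 2·t^2 - 3·t. De la ecuación de la posición x(t) = t^6 + 2·t^4 + 5·t^3 - 2·t^2 - 3·t, sustituimos t = 3 para obtener x = 999.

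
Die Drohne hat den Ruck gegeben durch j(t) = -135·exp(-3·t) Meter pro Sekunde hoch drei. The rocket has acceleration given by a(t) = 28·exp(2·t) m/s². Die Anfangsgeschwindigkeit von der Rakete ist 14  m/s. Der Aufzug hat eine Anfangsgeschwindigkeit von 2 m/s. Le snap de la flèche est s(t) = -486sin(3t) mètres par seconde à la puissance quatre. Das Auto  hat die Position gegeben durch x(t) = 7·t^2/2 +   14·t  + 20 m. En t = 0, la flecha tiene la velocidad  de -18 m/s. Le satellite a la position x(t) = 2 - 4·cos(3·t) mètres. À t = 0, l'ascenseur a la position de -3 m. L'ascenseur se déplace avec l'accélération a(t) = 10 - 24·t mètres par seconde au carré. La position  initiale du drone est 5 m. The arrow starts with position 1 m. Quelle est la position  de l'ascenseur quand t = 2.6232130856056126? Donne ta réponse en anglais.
We need to integrate our acceleration equation a(t) = 10 - 24·t 2 times. The integral of acceleration, with v(0) = 2, gives velocity: v(t) = -12·t^2 + 10·t + 2. Finding the integral of v(t) and using x(0) = -3: x(t) = -4·t^3 + 5·t^2 + 2·t - 3. We have position x(t) = -4·t^3 + 5·t^2 + 2·t - 3. Substituting t = 2.6232130856056126: x(2.6232130856056126) = -35.5512469410035.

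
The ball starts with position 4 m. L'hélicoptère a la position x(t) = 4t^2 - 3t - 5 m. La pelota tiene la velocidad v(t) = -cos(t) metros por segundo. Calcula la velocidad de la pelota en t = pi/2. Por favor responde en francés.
Nous avons la vitesse v(t) = -cos(t). En substituant t = pi/2: v(pi/2) = 0.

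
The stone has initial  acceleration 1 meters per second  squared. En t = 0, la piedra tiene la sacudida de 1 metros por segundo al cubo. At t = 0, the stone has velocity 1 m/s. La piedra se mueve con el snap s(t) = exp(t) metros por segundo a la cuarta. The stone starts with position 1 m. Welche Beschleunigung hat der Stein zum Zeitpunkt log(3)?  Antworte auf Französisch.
Pour résoudre ceci, nous devons prendre 2 intégrales de notre équation du snap s(t) = exp(t). En prenant ∫s(t)dt et en appliquant j(0) = 1, nous trouvons j(t) = exp(t). L'intégrale du jerk est l'accélération. En utilisant a(0) = 1, nous obtenons a(t) = exp(t). Nous avons l'accélération a(t) = exp(t). En substituant t = log(3): a(log(3)) = 3.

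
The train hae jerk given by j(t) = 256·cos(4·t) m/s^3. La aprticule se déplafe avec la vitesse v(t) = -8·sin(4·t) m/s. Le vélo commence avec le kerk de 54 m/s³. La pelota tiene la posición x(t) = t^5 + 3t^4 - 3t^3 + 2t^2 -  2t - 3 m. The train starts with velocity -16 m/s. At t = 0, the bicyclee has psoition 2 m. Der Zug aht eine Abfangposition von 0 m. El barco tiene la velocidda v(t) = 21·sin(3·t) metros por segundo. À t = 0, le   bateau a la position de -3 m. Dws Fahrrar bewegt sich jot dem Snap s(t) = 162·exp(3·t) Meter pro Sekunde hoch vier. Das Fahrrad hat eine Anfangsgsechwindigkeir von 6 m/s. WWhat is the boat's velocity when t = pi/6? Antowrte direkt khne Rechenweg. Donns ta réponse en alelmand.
Die Geschwindigkeit bei t = pi/6 ist v = 21.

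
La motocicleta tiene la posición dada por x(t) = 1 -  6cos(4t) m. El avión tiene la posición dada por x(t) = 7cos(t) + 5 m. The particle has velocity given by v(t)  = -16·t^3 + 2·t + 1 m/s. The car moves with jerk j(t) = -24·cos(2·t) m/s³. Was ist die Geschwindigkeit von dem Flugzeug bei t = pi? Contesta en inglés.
To solve this, we need to take 1 derivative of our position equation x(t) = 7·cos(t) + 5. Differentiating position, we get velocity: v(t) = -7·sin(t). From the given velocity equation v(t) = -7·sin(t), we substitute t = pi to get v = 0.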